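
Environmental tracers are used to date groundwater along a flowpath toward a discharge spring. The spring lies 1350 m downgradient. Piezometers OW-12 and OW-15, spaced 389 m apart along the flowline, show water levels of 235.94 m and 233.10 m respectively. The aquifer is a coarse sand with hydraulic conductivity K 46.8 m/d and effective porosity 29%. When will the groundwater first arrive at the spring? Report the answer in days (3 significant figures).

1150 days

Hydraulic gradient i = (235.94 − 233.10) / 389 = 2.84 / 389 = 0.007301
Darcy flux q = K·i = 46.8 × 0.007301 = 0.3417 m/d
v = Ki/n = 46.8·0.007301/0.29 = 1.178 m/d
t = L / v = 1350 / 1.178 = 1146 d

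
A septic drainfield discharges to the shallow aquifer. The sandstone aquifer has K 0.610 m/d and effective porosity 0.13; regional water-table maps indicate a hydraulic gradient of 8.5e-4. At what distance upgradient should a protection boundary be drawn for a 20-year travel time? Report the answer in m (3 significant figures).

29.1 m

Specific discharge q = 0.610 × 8.5e-4 = 5.185e-4 m/d
Average linear velocity = 5.185e-4 / 0.13 = 0.003988 m/d
T = 20 yr × 365 = 7300 d
L = v × T = 0.003988 × 7300 = 29.12 m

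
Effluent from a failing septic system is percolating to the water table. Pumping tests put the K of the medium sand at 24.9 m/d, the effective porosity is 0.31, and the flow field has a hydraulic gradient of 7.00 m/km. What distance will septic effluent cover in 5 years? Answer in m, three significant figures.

1030 m

Darcy flux q = K·i = 24.9 × 0.0070 = 0.1743 m/d
v = Ki/n = 24.9·0.0070/0.31 = 0.5623 m/d
T = 5 yr × 365 = 1825 d
L = v × T = 0.5623 × 1825 = 1026 m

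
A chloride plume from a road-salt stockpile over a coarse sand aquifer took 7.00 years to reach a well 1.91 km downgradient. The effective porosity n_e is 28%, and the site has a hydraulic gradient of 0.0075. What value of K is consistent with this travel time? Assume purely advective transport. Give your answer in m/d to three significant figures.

27.9 m/d

t = 7.00 years = 2555 d
L = 1.91 km = 1910 m
v = L / t = 1910 / 2555 = 0.7476 m/d
K = v · n / i = 0.7476 × 0.28 / 0.0075 = 27.9 m/d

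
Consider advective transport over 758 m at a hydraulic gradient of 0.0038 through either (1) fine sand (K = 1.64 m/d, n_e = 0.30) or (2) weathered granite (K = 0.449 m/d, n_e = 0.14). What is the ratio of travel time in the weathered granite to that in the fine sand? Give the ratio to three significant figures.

1.70

Unit 1 (fine sand): v = 1.64×0.0038/0.30 = 0.02077 m/d, t = 758/0.02077 = 36490 d
Unit 2 (weathered granite): v = 0.449×0.0038/0.14 = 0.01219 m/d, t = 758/0.01219 = 62200 d
t(weathered granite) / t(fine sand) = 62200/36490 = 1.70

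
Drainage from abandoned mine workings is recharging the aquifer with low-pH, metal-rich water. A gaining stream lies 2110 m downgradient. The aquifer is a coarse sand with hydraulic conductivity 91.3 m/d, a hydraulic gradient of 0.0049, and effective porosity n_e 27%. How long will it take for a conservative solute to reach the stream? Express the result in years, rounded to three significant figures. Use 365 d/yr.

Darcy flux q = K·i = 91.3 × 0.0049 = 0.4474 m/d
v = Ki/n = 91.3·0.0049/0.27 = 1.657 m/d
t = L / v = 2110 / 1.657 = 1273 d
   = 1273 / 365 = 3.49 yr

3.49 years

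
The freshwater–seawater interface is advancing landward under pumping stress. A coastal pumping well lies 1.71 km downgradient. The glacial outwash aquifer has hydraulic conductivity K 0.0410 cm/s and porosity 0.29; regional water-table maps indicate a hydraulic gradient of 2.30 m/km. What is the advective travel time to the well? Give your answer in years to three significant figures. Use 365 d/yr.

16.7 years

K = 0.0410 cm/s × 864 = 35.42 m/d
Specific discharge q = 35.42 × 0.0023 = 0.08148 m/d
v = Ki/n = 35.42·0.0023/0.29 = 0.2809 m/d
L = 1.71 km = 1710 m
t = L / v = 1710 / 0.2809 = 6087 d
   = 6087 / 365 = 16.7 yr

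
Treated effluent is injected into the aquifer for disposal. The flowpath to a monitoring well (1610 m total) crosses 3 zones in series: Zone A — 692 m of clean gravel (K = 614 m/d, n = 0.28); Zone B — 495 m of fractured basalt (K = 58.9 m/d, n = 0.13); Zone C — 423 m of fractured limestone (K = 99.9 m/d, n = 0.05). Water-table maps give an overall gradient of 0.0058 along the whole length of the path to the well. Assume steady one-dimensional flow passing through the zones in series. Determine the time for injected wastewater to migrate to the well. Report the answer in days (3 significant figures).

For zones in series the flux q is common to all zones; the equivalent conductivity is the harmonic (thickness-weighted) mean, K_eq = L_total / Σ(L_j/K_j).
Σ(L/K) = 692/614 + 495/58.9 + 423/99.9 = 1.127 + 8.404 + 4.234 = 13.77 d
K_eq = L_total / Σ(L/K) = 1610 / 13.77 = 117.0 m/d
q = K_eq · i = 117.0 × 0.0058 = 0.6784 m/d (same in every zone)
Zone A: v = q/n = 0.6784/0.28 = 2.423 m/d → t_A = 692/2.423 = 285.6 d
Zone B: v = q/n = 0.6784/0.13 = 5.218 m/d → t_B = 495/5.218 = 94.86 d
Zone C: v = q/n = 0.6784/0.05 = 13.57 m/d → t_C = 423/13.57 = 31.18 d
Total t = 285.6 + 94.86 + 31.18 = 411.7 d

412 days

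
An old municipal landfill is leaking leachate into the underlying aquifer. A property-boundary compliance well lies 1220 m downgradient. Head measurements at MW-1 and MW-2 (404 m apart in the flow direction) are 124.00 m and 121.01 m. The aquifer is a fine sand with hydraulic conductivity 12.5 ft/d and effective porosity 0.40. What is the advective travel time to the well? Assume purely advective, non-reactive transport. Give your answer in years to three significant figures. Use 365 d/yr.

Hydraulic gradient i = (124.00 − 121.01) / 404 = 2.99 / 404 = 0.007401
K = 12.5 ft/d × 0.3048 = 3.810 m/d
q = Ki = 3.810 × 0.007401 = 0.02820 m/d
Average linear velocity = 0.02820 / 0.40 = 0.07049 m/d
t = L / v = 1220 / 0.07049 = 17310 d
   = 17310 / 365 = 47.4 yr

47.4 years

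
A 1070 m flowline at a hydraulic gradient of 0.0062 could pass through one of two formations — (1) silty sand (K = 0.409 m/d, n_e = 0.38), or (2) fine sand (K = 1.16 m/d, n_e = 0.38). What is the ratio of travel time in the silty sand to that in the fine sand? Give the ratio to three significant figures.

2.84

Unit 1 (silty sand): v = 0.409×0.0062/0.38 = 0.006673 m/d, t = 1070/0.006673 = 160300 d
Unit 2 (fine sand): v = 1.16×0.0062/0.38 = 0.01893 m/d, t = 1070/0.01893 = 56540 d
t(silty sand) / t(fine sand) = 160300/56540 = 2.84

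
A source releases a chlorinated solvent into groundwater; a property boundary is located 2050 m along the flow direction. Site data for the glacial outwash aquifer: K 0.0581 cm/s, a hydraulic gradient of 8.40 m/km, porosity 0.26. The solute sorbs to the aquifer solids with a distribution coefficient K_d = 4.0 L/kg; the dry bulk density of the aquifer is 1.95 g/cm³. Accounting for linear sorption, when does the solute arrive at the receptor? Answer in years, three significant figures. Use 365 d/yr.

107 years

K = 0.0581 cm/s × 864 = 50.20 m/d
Darcy flux q = K·i = 50.20 × 0.0084 = 0.4217 m/d
v_s = q/n_e = 0.4217/0.26 = 1.622 m/d
Retardation R = 1 + ρ_b·K_d/n = 1 + 1.95×4.0/0.26 = 31.00
Contaminant velocity v_c = v/R = 1.622/31.00 = 0.05232 m/d
t = L/v_c = 2050/0.05232 = 39180 d
   = 39180/365 = 107 yr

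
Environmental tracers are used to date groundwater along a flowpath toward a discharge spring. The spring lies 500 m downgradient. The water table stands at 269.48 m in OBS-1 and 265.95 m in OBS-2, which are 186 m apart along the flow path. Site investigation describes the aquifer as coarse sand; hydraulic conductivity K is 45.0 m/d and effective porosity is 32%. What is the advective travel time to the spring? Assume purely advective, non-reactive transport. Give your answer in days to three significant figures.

Hydraulic gradient i = (269.48 − 265.95) / 186 = 3.53 / 186 = 0.01898
Darcy flux q = K·i = 45.0 × 0.01898 = 0.8540 m/d
Seepage velocity v = q / n = 0.8540 / 0.32 = 2.669 m/d
t = L / v = 500 / 2.669 = 187.3 d

187 days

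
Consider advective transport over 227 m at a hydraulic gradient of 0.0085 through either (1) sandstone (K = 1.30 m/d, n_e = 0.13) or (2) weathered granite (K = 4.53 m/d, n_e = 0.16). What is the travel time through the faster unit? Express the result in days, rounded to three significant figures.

943 days

Unit 1 (sandstone): v = 1.30×0.0085/0.13 = 0.08500 m/d, t = 227/0.08500 = 2671 d
Unit 2 (weathered granite): v = 4.53×0.0085/0.16 = 0.2407 m/d, t = 227/0.2407 = 943.3 d
Faster unit: t = 943 d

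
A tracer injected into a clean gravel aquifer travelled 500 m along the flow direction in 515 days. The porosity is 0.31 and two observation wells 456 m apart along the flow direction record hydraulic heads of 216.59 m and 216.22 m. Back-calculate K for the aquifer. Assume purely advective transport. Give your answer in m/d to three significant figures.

Hydraulic gradient i = (216.59 − 216.22) / 456 = 0.37 / 456 = 8.114e-4
v = L / t = 500 / 515 = 0.9709 m/d
K = v · n / i = 0.9709 × 0.31 / 8.114e-4 = 371 m/d

371 m/d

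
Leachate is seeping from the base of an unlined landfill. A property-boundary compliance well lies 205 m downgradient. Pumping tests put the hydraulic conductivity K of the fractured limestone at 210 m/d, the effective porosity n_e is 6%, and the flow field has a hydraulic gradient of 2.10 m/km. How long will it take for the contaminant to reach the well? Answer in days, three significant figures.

27.9 days

Specific discharge q = 210 × 0.0021 = 0.4410 m/d
Seepage velocity v = q / n = 0.4410 / 0.06 = 7.350 m/d
t = L / v = 205 / 7.350 = 27.89 d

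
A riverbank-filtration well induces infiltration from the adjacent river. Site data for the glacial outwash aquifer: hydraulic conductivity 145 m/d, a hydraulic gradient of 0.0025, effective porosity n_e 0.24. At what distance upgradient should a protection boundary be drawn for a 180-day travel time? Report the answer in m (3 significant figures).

272 m

Darcy flux q = K·i = 145 × 0.0025 = 0.3625 m/d
Average linear velocity = 0.3625 / 0.24 = 1.510 m/d
L = v × T = 1.510 × 180 = 271.9 m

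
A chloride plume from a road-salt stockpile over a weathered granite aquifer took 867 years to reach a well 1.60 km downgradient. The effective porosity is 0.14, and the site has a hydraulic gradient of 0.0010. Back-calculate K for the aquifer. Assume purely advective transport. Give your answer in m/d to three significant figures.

t = 867 years = 316500 d
L = 1.60 km = 1600 m
v = L / t = 1600 / 316500 = 0.005056 m/d
K = v · n / i = 0.005056 × 0.14 / 0.0010 = 0.708 m/d

0.708 m/d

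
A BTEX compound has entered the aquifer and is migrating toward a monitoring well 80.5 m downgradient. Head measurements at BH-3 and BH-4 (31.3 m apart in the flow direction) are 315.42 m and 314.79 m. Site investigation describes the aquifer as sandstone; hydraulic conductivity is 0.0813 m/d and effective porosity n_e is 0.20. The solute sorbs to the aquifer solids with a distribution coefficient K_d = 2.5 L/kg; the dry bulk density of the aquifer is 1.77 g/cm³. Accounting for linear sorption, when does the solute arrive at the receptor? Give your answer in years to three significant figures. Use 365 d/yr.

Hydraulic gradient i = (315.42 − 314.79) / 31.3 = 0.63 / 31.3 = 0.02013
q = Ki = 0.0813 × 0.02013 = 0.001636 m/d
v_s = q/n_e = 0.001636/0.20 = 0.008182 m/d
Retardation R = 1 + ρ_b·K_d/n = 1 + 1.77×2.5/0.20 = 23.12
Contaminant velocity v_c = v/R = 0.008182/23.12 = 3.538e-4 m/d
t = L/v_c = 80.5/3.538e-4 = 227500 d
   = 227500/365 = 623 yr

623 years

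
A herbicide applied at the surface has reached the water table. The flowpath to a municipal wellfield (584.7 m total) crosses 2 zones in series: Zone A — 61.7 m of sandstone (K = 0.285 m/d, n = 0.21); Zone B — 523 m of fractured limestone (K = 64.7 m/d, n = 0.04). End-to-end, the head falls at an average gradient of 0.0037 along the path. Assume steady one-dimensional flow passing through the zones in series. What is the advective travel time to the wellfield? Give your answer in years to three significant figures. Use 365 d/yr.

For zones in series the flux q is common to all zones; the equivalent conductivity is the harmonic (thickness-weighted) mean, K_eq = L_total / Σ(L_j/K_j).
Σ(L/K) = 61.7/0.285 + 523/64.7 = 216.5 + 8.083 = 224.6 d
K_eq = L_total / Σ(L/K) = 584.7 / 224.6 = 2.604 m/d
q = K_eq · i = 2.604 × 0.0037 = 0.009633 m/d (same in every zone)
Zone A: v = q/n = 0.009633/0.21 = 0.04587 m/d → t_A = 61.7/0.04587 = 1345 d
Zone B: v = q/n = 0.009633/0.04 = 0.2408 m/d → t_B = 523/0.2408 = 2172 d
Total t = 1345 + 2172 = 3517 d
   = 3517 / 365 = 9.63 yr

9.63 years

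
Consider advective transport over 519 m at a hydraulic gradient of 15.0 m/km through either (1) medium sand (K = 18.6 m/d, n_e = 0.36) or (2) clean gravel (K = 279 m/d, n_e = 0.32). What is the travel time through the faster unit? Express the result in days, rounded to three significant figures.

Unit 1 (medium sand): v = 18.6×0.015/0.36 = 0.7750 m/d, t = 519/0.7750 = 669.7 d
Unit 2 (clean gravel): v = 279×0.015/0.32 = 13.08 m/d, t = 519/13.08 = 39.68 d
Faster unit: t = 39.7 d

39.7 days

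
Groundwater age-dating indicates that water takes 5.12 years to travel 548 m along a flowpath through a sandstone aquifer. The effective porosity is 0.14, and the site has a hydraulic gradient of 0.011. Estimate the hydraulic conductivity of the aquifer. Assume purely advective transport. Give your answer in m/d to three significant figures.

t = 5.12 years = 1869 d
v = L / t = 548 / 1869 = 0.2932 m/d
K = v · n / i = 0.2932 × 0.14 / 0.011 = 3.73 m/d

3.73 m/d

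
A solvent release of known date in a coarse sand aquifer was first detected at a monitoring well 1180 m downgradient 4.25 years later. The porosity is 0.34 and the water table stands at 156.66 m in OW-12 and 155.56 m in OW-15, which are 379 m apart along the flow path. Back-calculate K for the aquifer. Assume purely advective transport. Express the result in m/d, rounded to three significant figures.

Hydraulic gradient i = (156.66 − 155.56) / 379 = 1.10 / 379 = 0.002902
t = 4.25 years = 1551 d
v = L / t = 1180 / 1551 = 0.7607 m/d
K = v · n / i = 0.7607 × 0.34 / 0.002902 = 89.1 m/d

89.1 m/d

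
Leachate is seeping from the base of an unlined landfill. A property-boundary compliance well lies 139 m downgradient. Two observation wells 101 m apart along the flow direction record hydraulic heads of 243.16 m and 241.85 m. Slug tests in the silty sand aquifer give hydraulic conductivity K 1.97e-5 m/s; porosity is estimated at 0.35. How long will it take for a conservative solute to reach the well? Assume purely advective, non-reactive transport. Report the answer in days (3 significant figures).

2200 days

Hydraulic gradient i = (243.16 − 241.85) / 101 = 1.31 / 101 = 0.01297
K = 1.97e-5 m/s × 86400 s/d = 1.702 m/d
Darcy flux q = K·i = 1.702 × 0.01297 = 0.02208 m/d
v = Ki/n = 1.702·0.01297/0.35 = 0.06308 m/d
t = L / v = 139 / 0.06308 = 2204 d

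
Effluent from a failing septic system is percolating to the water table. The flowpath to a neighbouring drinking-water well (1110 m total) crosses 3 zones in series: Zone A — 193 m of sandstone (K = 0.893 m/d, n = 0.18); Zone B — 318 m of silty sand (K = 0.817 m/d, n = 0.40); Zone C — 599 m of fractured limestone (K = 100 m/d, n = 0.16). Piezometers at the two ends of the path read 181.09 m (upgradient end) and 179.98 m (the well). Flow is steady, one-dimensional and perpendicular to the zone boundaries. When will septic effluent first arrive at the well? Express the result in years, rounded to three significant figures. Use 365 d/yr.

Total head drop ΔH = 181.09 − 179.98 = 1.11 m
Steady 1-D flow in series ⇒ the Darcy flux q is identical in every zone and the zone head losses add (resistances L/K in series).
Σ(L/K) = 193/0.893 + 318/0.817 + 599/100 = 216.1 + 389.2 + 5.990 = 611.3 d
q = ΔH / Σ(L/K) = 1.11 / 611.3 = 0.001816 m/d (same in every zone)
Zone A: v = q/n = 0.001816/0.18 = 0.01009 m/d → t_A = 193/0.01009 = 19130 d
Zone B: v = q/n = 0.001816/0.40 = 0.004539 m/d → t_B = 318/0.004539 = 70060 d
Zone C: v = q/n = 0.001816/0.16 = 0.01135 m/d → t_C = 599/0.01135 = 52780 d
Total t = 19130 + 70060 + 52780 = 142000 d
   = 142000 / 365 = 389 yr

389 years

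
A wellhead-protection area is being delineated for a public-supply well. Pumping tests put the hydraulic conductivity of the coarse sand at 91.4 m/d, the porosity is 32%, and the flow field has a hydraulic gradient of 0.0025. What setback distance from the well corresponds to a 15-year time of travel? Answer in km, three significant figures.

Darcy flux q = K·i = 91.4 × 0.0025 = 0.2285 m/d
Average linear velocity = 0.2285 / 0.32 = 0.7141 m/d
T = 15 yr × 365 = 5475 d
L = v × T = 0.7141 × 5475 = 3909 m
   = 3.91 km

3.91 km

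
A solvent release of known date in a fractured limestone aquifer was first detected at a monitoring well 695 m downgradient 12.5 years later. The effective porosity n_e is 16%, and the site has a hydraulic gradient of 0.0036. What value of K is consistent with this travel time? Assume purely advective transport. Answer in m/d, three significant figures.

t = 12.5 years = 4563 d
v = L / t = 695 / 4563 = 0.1523 m/d
K = v · n / i = 0.1523 × 0.16 / 0.0036 = 6.77 m/d

6.77 m/d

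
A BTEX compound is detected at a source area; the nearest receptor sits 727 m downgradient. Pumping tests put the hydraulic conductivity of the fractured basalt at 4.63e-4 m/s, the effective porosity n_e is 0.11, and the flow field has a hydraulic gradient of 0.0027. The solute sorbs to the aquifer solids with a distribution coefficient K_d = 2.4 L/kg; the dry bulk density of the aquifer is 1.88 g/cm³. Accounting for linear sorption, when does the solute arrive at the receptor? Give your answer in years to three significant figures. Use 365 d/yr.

K = 4.63e-4 m/s × 86400 s/d = 40.00 m/d
Darcy flux q = K·i = 40.00 × 0.0027 = 0.1080 m/d
Seepage velocity v = q / n = 0.1080 / 0.11 = 0.9819 m/d
Retardation R = 1 + ρ_b·K_d/n = 1 + 1.88×2.4/0.11 = 42.02
Contaminant velocity v_c = v/R = 0.9819/42.02 = 0.02337 m/d
t = L/v_c = 727/0.02337 = 31110 d
   = 31110/365 = 85.2 yr

85.2 years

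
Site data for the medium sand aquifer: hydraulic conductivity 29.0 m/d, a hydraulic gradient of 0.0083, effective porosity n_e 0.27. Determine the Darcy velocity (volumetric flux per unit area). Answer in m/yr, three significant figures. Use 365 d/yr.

Specific discharge q = 29.0 × 0.0083 = 0.2407 m/d
   = 0.2407 × 365 = 87.9 m/yr

87.9 m/yr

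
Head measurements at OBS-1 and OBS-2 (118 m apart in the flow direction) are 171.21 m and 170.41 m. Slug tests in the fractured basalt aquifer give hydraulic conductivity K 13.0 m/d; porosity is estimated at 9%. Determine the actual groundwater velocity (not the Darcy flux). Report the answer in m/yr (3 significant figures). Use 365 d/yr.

Hydraulic gradient i = (171.21 − 170.41) / 118 = 0.80 / 118 = 0.006780
Specific discharge q = 13.0 × 0.006780 = 0.08814 m/d
Average linear velocity = 0.08814 / 0.09 = 0.9793 m/d
   = 0.9793 × 365 = 357 m/yr

357 m/yr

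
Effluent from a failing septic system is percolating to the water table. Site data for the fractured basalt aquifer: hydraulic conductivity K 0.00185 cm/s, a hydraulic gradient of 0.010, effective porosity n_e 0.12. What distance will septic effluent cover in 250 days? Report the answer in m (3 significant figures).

K = 0.00185 cm/s × 864 = 1.598 m/d
q = Ki = 1.598 × 0.010 = 0.01598 m/d
Average linear velocity = 0.01598 / 0.12 = 0.1332 m/d
L = v × T = 0.1332 × 250 = 33.30 m

33.3 m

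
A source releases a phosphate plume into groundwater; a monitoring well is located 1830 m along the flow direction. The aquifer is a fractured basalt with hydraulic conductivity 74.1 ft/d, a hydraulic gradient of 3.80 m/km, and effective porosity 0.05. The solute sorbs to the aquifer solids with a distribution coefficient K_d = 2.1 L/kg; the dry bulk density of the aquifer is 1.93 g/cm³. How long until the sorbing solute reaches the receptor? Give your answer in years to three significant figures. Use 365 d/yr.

K = 74.1 ft/d × 0.3048 = 22.59 m/d
q = Ki = 22.59 × 0.0038 = 0.08583 m/d
v = Ki/n = 22.59·0.0038/0.05 = 1.717 m/d
Retardation R = 1 + ρ_b·K_d/n = 1 + 1.93×2.1/0.05 = 82.06
Contaminant velocity v_c = v/R = 1.717/82.06 = 0.02092 m/d
t = L/v_c = 1830/0.02092 = 87490 d
   = 87490/365 = 240 yr

240 years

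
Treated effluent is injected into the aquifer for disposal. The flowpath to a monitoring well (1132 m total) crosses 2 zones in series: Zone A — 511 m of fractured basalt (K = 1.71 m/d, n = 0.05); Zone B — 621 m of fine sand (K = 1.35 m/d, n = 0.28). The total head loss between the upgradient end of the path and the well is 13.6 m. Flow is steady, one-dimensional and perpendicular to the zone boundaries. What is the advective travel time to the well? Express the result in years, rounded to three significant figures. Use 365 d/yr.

Continuity: the same q passes through each zone, so ΔH = q·Σ(L_j/K_j) — the zones act as resistances in series.
Σ(L/K) = 511/1.71 + 621/1.35 = 298.8 + 460.0 = 758.8 d
q = ΔH / Σ(L/K) = 13.6 / 758.8 = 0.01792 m/d (same in every zone)
Zone A: v = q/n = 0.01792/0.05 = 0.3584 m/d → t_A = 511/0.3584 = 1426 d
Zone B: v = q/n = 0.01792/0.28 = 0.06401 m/d → t_B = 621/0.06401 = 9702 d
Total t = 1426 + 9702 = 11130 d
   = 11130 / 365 = 30.5 yr

30.5 years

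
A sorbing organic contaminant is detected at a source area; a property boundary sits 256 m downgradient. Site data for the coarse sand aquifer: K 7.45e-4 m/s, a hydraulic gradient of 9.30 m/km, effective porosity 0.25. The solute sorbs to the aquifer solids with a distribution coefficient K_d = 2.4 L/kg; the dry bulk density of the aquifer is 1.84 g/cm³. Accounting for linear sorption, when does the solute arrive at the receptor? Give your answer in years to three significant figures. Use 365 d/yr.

5.47 years

K = 7.45e-4 m/s × 86400 s/d = 64.37 m/d
Specific discharge q = 64.37 × 0.0093 = 0.5986 m/d
v = Ki/n = 64.37·0.0093/0.25 = 2.394 m/d
Retardation R = 1 + ρ_b·K_d/n = 1 + 1.84×2.4/0.25 = 18.66
Contaminant velocity v_c = v/R = 2.394/18.66 = 0.1283 m/d
t = L/v_c = 256/0.1283 = 1995 d
   = 1995/365 = 5.47 yr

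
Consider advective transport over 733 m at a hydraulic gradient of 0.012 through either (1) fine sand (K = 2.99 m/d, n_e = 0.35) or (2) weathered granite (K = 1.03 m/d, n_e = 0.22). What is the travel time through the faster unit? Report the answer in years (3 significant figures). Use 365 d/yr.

Unit 1 (fine sand): v = 2.99×0.012/0.35 = 0.1025 m/d, t = 733/0.1025 = 7150 d
Unit 2 (weathered granite): v = 1.03×0.012/0.22 = 0.05618 m/d, t = 733/0.05618 = 13050 d
Faster: 7150 d / 365 = 19.6 yr

19.6 years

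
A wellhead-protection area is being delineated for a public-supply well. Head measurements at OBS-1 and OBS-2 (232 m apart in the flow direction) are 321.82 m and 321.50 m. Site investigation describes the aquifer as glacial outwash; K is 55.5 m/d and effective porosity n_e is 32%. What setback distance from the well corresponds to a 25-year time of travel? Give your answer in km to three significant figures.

Hydraulic gradient i = (321.82 − 321.50) / 232 = 0.32 / 232 = 0.001379
Darcy flux q = K·i = 55.5 × 0.001379 = 0.07655 m/d
Average linear velocity = 0.07655 / 0.32 = 0.2392 m/d
T = 25 yr × 365 = 9125 d
L = v × T = 0.2392 × 9125 = 2183 m
   = 2.18 km

2.18 km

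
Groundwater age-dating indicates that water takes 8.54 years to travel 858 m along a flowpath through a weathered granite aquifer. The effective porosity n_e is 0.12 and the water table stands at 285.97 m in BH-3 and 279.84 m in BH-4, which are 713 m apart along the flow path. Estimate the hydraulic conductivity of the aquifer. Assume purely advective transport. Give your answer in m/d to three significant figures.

Hydraulic gradient i = (285.97 − 279.84) / 713 = 6.13 / 713 = 0.008597
t = 8.54 years = 3117 d
v = L / t = 858 / 3117 = 0.2753 m/d
K = v · n / i = 0.2753 × 0.12 / 0.008597 = 3.84 m/d

3.84 m/d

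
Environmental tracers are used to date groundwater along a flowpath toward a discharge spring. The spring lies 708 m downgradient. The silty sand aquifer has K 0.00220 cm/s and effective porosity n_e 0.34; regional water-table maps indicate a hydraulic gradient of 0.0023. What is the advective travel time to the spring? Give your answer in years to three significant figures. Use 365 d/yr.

K = 0.00220 cm/s × 864 = 1.901 m/d
Darcy flux q = K·i = 1.901 × 0.0023 = 0.004372 m/d
Seepage velocity v = q / n = 0.004372 / 0.34 = 0.01286 m/d
t = L / v = 708 / 0.01286 = 55060 d
   = 55060 / 365 = 151 yr

151 years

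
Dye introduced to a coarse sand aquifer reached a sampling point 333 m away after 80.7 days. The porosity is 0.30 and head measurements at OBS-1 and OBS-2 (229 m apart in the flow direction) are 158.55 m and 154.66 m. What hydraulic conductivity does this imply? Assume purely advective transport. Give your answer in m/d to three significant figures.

Hydraulic gradient i = (158.55 − 154.66) / 229 = 3.89 / 229 = 0.01699
v = L / t = 333 / 80.7 = 4.126 m/d
K = v · n / i = 4.126 × 0.30 / 0.01699 = 72.9 m/d

72.9 m/d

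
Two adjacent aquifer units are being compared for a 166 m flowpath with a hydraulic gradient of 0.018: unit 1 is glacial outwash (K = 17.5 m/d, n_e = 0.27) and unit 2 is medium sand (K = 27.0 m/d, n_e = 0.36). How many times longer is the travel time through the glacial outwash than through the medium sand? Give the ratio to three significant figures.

1.16

Unit 1 (glacial outwash): v = 17.5×0.018/0.27 = 1.167 m/d, t = 166/1.167 = 142.3 d
Unit 2 (medium sand): v = 27.0×0.018/0.36 = 1.350 m/d, t = 166/1.350 = 123.0 d
t(glacial outwash) / t(medium sand) = 142.3/123.0 = 1.16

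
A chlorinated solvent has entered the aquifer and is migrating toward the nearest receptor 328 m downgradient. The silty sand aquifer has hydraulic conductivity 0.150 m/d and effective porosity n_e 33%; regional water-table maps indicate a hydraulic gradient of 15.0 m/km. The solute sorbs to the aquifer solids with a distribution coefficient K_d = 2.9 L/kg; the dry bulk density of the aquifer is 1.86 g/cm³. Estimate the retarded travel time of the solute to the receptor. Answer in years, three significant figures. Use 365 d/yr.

2290 years

Darcy flux q = K·i = 0.150 × 0.015 = 0.002250 m/d
v_s = q/n_e = 0.002250/0.33 = 0.006818 m/d
Retardation R = 1 + ρ_b·K_d/n = 1 + 1.86×2.9/0.33 = 17.35
Contaminant velocity v_c = v/R = 0.006818/17.35 = 3.931e-4 m/d
t = L/v_c = 328/3.931e-4 = 834400 d
   = 834400/365 = 2290 yr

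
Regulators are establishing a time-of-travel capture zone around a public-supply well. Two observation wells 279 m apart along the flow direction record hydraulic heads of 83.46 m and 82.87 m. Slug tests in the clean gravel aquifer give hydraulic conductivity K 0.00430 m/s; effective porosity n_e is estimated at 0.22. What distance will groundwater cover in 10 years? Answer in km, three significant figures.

13.0 km

Hydraulic gradient i = (83.46 − 82.87) / 279 = 0.59 / 279 = 0.002115
K = 0.00430 m/s × 86400 s/d = 371.5 m/d
Specific discharge q = 371.5 × 0.002115 = 0.7857 m/d
v = Ki/n = 371.5·0.002115/0.22 = 3.571 m/d
T = 10 yr × 365 = 3650 d
L = v × T = 3.571 × 3650 = 13030 m
   = 13.0 km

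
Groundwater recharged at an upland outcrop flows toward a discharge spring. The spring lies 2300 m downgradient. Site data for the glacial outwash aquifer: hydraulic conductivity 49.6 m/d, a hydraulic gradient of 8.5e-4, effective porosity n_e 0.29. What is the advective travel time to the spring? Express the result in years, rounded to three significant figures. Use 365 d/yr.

q = Ki = 49.6 × 8.5e-4 = 0.04216 m/d
v = Ki/n = 49.6·8.5e-4/0.29 = 0.1454 m/d
t = L / v = 2300 / 0.1454 = 15820 d
   = 15820 / 365 = 43.3 yr

43.3 years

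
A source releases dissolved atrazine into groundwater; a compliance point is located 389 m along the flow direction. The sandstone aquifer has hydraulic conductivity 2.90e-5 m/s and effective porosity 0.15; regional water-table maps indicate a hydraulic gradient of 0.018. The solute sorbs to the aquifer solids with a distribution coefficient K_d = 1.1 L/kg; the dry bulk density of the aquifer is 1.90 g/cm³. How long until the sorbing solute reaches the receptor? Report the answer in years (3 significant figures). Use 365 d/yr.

K = 2.90e-5 m/s × 86400 s/d = 2.506 m/d
Specific discharge q = 2.506 × 0.018 = 0.04510 m/d
Seepage velocity v = q / n = 0.04510 / 0.15 = 0.3007 m/d
Retardation R = 1 + ρ_b·K_d/n = 1 + 1.90×1.1/0.15 = 14.93
Contaminant velocity v_c = v/R = 0.3007/14.93 = 0.02013 m/d
t = L/v_c = 389/0.02013 = 19320 d
   = 19320/365 = 52.9 yr

52.9 years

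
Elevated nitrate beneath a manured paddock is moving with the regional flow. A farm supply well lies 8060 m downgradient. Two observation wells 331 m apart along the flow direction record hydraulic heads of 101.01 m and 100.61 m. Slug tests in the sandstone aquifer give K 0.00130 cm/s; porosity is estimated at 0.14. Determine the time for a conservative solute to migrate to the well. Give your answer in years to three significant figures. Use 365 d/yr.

2280 years

Hydraulic gradient i = (101.01 − 100.61) / 331 = 0.40 / 331 = 0.001208
K = 0.00130 cm/s × 864 = 1.123 m/d
q = Ki = 1.123 × 0.001208 = 0.001357 m/d
v = Ki/n = 1.123·0.001208/0.14 = 0.009695 m/d
t = L / v = 8060 / 0.009695 = 831300 d
   = 831300 / 365 = 2280 yr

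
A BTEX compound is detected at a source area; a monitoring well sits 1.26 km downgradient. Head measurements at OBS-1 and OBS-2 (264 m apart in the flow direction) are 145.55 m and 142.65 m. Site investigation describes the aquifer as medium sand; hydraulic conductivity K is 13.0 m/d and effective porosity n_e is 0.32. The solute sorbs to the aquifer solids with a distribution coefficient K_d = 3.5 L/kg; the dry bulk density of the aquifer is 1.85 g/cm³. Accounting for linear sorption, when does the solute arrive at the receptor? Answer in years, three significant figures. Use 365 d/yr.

164 years

Hydraulic gradient i = (145.55 − 142.65) / 264 = 2.90 / 264 = 0.01098
q = Ki = 13.0 × 0.01098 = 0.1428 m/d
Seepage velocity v = q / n = 0.1428 / 0.32 = 0.4463 m/d
Retardation R = 1 + ρ_b·K_d/n = 1 + 1.85×3.5/0.32 = 21.23
Contaminant velocity v_c = v/R = 0.4463/21.23 = 0.02102 m/d
L = 1.26 km = 1260 m
t = L/v_c = 1260/0.02102 = 59950 d
   = 59950/365 = 164 yr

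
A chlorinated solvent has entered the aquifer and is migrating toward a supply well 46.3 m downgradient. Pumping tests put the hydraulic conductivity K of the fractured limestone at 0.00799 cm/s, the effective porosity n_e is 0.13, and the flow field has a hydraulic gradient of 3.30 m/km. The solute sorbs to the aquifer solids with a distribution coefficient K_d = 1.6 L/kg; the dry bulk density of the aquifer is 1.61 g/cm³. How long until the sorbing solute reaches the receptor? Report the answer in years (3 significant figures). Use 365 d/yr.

15.1 years

K = 0.00799 cm/s × 864 = 6.903 m/d
q = Ki = 6.903 × 0.0033 = 0.02278 m/d
v_s = q/n_e = 0.02278/0.13 = 0.1752 m/d
Retardation R = 1 + ρ_b·K_d/n = 1 + 1.61×1.6/0.13 = 20.82
Contaminant velocity v_c = v/R = 0.1752/20.82 = 0.008419 m/d
t = L/v_c = 46.3/0.008419 = 5500 d
   = 5500/365 = 15.1 yr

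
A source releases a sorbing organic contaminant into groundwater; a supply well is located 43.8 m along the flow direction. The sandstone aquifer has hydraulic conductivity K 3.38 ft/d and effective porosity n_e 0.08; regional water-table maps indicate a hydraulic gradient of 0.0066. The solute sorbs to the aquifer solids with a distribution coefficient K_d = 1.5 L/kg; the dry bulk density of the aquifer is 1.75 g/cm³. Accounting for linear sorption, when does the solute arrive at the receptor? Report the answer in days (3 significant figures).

17400 days

K = 3.38 ft/d × 0.3048 = 1.030 m/d
Darcy flux q = K·i = 1.030 × 0.0066 = 0.006799 m/d
Seepage velocity v = q / n = 0.006799 / 0.08 = 0.08499 m/d
Retardation R = 1 + ρ_b·K_d/n = 1 + 1.75×1.5/0.08 = 33.81
Contaminant velocity v_c = v/R = 0.08499/33.81 = 0.002514 m/d
t = L/v_c = 43.8/0.002514 = 17420 d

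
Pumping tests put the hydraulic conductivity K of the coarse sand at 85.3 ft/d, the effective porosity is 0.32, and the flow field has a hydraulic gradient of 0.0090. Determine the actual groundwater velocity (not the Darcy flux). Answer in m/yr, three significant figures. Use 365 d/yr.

267 m/yr

K = 85.3 ft/d × 0.3048 = 26.00 m/d
q = Ki = 26.00 × 0.0090 = 0.2340 m/d
v = Ki/n = 26.00·0.0090/0.32 = 0.7312 m/d
   = 0.7312 × 365 = 267 m/yr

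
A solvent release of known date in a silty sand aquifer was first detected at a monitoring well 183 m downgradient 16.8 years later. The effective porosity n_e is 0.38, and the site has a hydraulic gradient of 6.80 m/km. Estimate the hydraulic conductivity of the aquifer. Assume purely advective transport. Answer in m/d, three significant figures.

1.67 m/d

t = 16.8 years = 6132 d
v = L / t = 183 / 6132 = 0.02984 m/d
K = v · n / i = 0.02984 × 0.38 / 0.0068 = 1.67 m/d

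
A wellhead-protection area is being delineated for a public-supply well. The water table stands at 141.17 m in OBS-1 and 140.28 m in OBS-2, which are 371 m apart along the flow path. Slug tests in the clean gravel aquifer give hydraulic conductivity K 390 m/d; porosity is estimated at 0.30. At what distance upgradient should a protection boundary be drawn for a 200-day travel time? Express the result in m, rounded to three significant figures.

624 m

Hydraulic gradient i = (141.17 − 140.28) / 371 = 0.89 / 371 = 0.002399
Specific discharge q = 390 × 0.002399 = 0.9356 m/d
v_s = q/n_e = 0.9356/0.30 = 3.119 m/d
L = v × T = 3.119 × 200 = 623.7 m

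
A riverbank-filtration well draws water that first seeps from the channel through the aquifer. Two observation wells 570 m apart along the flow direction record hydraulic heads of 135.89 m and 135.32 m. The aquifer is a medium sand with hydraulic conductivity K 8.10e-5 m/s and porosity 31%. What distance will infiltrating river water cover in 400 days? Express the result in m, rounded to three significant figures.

9.03 m

Hydraulic gradient i = (135.89 − 135.32) / 570 = 0.57 / 570 = 0.001000
K = 8.10e-5 m/s × 86400 s/d = 6.998 m/d
Darcy flux q = K·i = 6.998 × 0.001000 = 0.006998 m/d
Average linear velocity = 0.006998 / 0.31 = 0.02258 m/d
L = v × T = 0.02258 × 400 = 9.030 m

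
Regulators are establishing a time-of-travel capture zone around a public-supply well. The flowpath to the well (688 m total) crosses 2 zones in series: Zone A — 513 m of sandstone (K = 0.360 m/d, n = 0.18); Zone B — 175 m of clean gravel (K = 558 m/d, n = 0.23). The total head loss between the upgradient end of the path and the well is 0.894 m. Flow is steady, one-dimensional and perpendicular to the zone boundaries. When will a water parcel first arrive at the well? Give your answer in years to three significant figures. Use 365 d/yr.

Steady 1-D flow in series ⇒ the Darcy flux q is identical in every zone and the zone head losses add (resistances L/K in series).
Σ(L/K) = 513/0.360 + 175/558 = 1425 + 0.3136 = 1425 d
q = ΔH / Σ(L/K) = 0.894 / 1425 = 6.272e-4 m/d (same in every zone)
Zone A: v = q/n = 6.272e-4/0.18 = 0.003485 m/d → t_A = 513/0.003485 = 147200 d
Zone B: v = q/n = 6.272e-4/0.23 = 0.002727 m/d → t_B = 175/0.002727 = 64170 d
Total t = 147200 + 64170 = 211400 d
   = 211400 / 365 = 579 yr

579 years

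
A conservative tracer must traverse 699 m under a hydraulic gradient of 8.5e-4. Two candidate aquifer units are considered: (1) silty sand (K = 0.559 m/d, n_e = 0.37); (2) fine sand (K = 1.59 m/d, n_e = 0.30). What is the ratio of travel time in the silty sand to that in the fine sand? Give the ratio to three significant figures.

3.51

Unit 1 (silty sand): v = 0.559×8.5e-4/0.37 = 0.001284 m/d, t = 699/0.001284 = 544300 d
Unit 2 (fine sand): v = 1.59×8.5e-4/0.30 = 0.004505 m/d, t = 699/0.004505 = 155200 d
t(silty sand) / t(fine sand) = 544300/155200 = 3.51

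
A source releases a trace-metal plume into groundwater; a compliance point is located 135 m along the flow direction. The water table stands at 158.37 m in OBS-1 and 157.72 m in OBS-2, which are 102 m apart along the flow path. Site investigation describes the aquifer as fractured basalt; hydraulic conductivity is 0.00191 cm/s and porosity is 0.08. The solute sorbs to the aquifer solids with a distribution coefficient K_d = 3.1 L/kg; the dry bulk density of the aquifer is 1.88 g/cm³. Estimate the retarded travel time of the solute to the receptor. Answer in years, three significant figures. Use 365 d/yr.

208 years

Hydraulic gradient i = (158.37 − 157.72) / 102 = 0.65 / 102 = 0.006373
K = 0.00191 cm/s × 864 = 1.650 m/d
Specific discharge q = 1.650 × 0.006373 = 0.01052 m/d
Seepage velocity v = q / n = 0.01052 / 0.08 = 0.1315 m/d
Retardation R = 1 + ρ_b·K_d/n = 1 + 1.88×3.1/0.08 = 73.85
Contaminant velocity v_c = v/R = 0.1315/73.85 = 0.001780 m/d
t = L/v_c = 135/0.001780 = 75840 d
   = 75840/365 = 208 yr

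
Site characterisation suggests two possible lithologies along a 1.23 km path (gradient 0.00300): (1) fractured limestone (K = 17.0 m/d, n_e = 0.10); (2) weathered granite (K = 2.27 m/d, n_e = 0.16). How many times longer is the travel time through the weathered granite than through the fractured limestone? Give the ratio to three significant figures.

12.0

Unit 1 (fractured limestone): v = 17.0×0.0030/0.10 = 0.5100 m/d, t = 1230/0.5100 = 2412 d
Unit 2 (weathered granite): v = 2.27×0.0030/0.16 = 0.04256 m/d, t = 1230/0.04256 = 28900 d
t(weathered granite) / t(fractured limestone) = 28900/2412 = 12.0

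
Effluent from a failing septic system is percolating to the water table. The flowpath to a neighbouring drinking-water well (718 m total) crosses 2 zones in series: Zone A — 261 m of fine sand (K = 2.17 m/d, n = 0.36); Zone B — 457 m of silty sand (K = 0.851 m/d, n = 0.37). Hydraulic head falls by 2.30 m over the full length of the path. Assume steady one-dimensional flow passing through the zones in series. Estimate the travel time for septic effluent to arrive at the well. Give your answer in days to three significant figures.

75200 days

Continuity: the same q passes through each zone, so ΔH = q·Σ(L_j/K_j) — the zones act as resistances in series.
Σ(L/K) = 261/2.17 + 457/0.851 = 120.3 + 537.0 = 657.3 d
q = ΔH / Σ(L/K) = 2.30 / 657.3 = 0.003499 m/d (same in every zone)
Zone A: v = q/n = 0.003499/0.36 = 0.009720 m/d → t_A = 261/0.009720 = 26850 d
Zone B: v = q/n = 0.003499/0.37 = 0.009457 m/d → t_B = 457/0.009457 = 48320 d
Total t = 26850 + 48320 = 75170 d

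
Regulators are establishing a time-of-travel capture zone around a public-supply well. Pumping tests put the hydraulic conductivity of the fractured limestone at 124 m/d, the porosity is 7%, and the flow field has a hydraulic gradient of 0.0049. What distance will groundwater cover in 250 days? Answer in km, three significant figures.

2.17 km

Specific discharge q = 124 × 0.0049 = 0.6076 m/d
v_s = q/n_e = 0.6076/0.07 = 8.680 m/d
L = v × T = 8.680 × 250 = 2170 m
   = 2.17 km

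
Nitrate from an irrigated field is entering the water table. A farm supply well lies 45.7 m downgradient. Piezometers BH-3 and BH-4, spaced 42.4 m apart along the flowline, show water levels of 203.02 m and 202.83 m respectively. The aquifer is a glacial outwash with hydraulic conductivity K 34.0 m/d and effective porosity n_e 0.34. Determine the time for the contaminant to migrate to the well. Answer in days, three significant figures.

Hydraulic gradient i = (203.02 − 202.83) / 42.4 = 0.19 / 42.4 = 0.004481
Darcy flux q = K·i = 34.0 × 0.004481 = 0.1524 m/d
v = Ki/n = 34.0·0.004481/0.34 = 0.4481 m/d
t = L / v = 45.7 / 0.4481 = 102.0 d

102 days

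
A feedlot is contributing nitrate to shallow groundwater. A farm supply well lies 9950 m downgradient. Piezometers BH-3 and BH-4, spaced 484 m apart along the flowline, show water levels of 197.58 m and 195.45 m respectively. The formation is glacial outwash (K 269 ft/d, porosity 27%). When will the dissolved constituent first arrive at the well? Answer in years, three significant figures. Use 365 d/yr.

Hydraulic gradient i = (197.58 − 195.45) / 484 = 2.13 / 484 = 0.004401
K = 269 ft/d × 0.3048 = 81.99 m/d
q = Ki = 81.99 × 0.004401 = 0.3608 m/d
Average linear velocity = 0.3608 / 0.27 = 1.336 m/d
t = L / v = 9950 / 1.336 = 7445 d
   = 7445 / 365 = 20.4 yr

20.4 years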